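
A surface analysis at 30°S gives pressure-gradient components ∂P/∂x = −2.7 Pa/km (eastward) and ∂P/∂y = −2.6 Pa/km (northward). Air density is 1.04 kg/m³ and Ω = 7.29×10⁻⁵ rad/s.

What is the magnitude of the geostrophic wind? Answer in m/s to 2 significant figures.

49 m/s

Coriolis parameter at 30°S:
f = 2Ω sin φ = 2 × 7.29×10⁻⁵ × sin 30° = 7.29×10⁻⁵ s⁻¹
In the Southern Hemisphere f is negative: f = −7.29×10⁻⁵ s⁻¹.
Component geostrophic relations (x east, y north):
u_g = −(1/(fρ)) ∂P/∂y,  v_g = (1/(fρ)) ∂P/∂x
u_g = −(−2.6×10⁻³)/(−7.29×10⁻⁵ × 1.04) = −34.3 m/s;  v_g = (−2.7×10⁻³)/(−7.29×10⁻⁵ × 1.04) = 35.6 m/s
|V_g| = √(u_g² + v_g²) = 49.4 m/s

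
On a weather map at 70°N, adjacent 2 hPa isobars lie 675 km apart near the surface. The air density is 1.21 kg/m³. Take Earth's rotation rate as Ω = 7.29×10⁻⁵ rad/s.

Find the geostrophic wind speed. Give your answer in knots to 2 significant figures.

3.5 knots

Coriolis parameter at 70°N:
f = 2Ω sin φ = 2 × 7.29×10⁻⁵ × sin 70° = 1.37×10⁻⁴ s⁻¹
Pressure gradient: |∂P/∂n| = 200 Pa / 675000 m = 2.96×10⁻⁴ Pa/m
Geostrophic balance (pressure-gradient force = Coriolis force):
V_g = (1/(fρ)) |∂P/∂n| = 2.96×10⁻⁴ / (1.37×10⁻⁴ × 1.21) = 1.79 m/s
Converting: 1.79 m/s × 1.944 = 3.5 knots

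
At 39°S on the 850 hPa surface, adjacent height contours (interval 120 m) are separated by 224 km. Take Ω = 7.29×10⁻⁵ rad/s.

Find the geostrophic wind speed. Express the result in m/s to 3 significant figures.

Coriolis parameter at 39°S:
f = 2Ω sin φ = 2 × 7.29×10⁻⁵ × sin 39° = 9.18×10⁻⁵ s⁻¹
Height gradient: |∂Z/∂n| = 120 m / 224000 m = 5.36×10⁻⁴
On a pressure surface, geostrophic balance gives V_g = (g/f)|∂Z/∂n|:
V_g = 9.81 × 5.36×10⁻⁴ / 9.18×10⁻⁵ = 57.3 m/s

57.3 m/s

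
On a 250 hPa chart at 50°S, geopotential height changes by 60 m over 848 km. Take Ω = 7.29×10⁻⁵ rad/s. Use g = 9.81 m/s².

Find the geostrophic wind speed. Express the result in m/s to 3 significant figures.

6.21 m/s

Coriolis parameter at 50°S:
f = 2Ω sin φ = 2 × 7.29×10⁻⁵ × sin 50° = 1.12×10⁻⁴ s⁻¹
Height gradient: |∂Z/∂n| = 60 m / 848000 m = 7.08×10⁻⁵
On a pressure surface, geostrophic balance gives V_g = (g/f)|∂Z/∂n|:
V_g = 9.81 × 7.08×10⁻⁵ / 1.12×10⁻⁴ = 6.21 m/s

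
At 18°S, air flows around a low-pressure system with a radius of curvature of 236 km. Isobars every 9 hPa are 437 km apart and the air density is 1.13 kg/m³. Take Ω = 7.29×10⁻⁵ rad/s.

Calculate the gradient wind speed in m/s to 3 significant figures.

16.1 m/s

Coriolis parameter at 18°S:
f = 2Ω sin φ = 2 × 7.29×10⁻⁵ × sin 18° = 4.51×10⁻⁵ s⁻¹
Pressure gradient: |∂P/∂n| = 900 Pa / 437000 m = 2.06×10⁻³ Pa/m
Geostrophic speed: V_g = |∂P/∂n|/(fρ) = 2.06×10⁻³/(4.51×10⁻⁵ × 1.13) = 40.5 m/s
Around a low, centrifugal force acts outward with Coriolis, so pressure-gradient force balances both:
(1/ρ)|∂P/∂n| = fV + V²/R  →  V² + fR·V − fR·V_g = 0
With fR = 4.51×10⁻⁵ × 236×10³ m = 10.6 m/s:
V = [−fR + √((fR)² + 4 fR V_g)]/2 = [−10.6 + √(10.6² + 4×10.6×40.5)]/2 = 16.1 m/s
Subgeostrophic (V < V_g = 40.5 m/s), as expected around a low.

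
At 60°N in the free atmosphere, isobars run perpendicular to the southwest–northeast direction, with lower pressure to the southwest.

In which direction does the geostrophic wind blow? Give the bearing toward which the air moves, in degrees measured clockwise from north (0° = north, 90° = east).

315°

The pressure-gradient force points toward the southwest (bearing 225°).
Geostrophic balance: in the Northern Hemisphere the Coriolis force deflects motion to the right, so the geostrophic wind blows 90° to the right of the pressure-gradient force (low pressure on the left).
Rotating 225° by 90° clockwise gives 315° — the wind blows toward the northwest.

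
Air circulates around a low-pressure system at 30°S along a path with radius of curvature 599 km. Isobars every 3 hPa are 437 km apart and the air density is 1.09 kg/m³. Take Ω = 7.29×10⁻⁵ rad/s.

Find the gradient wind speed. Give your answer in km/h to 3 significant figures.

26.6 km/h

Coriolis parameter at 30°S:
f = 2Ω sin φ = 2 × 7.29×10⁻⁵ × sin 30° = 7.29×10⁻⁵ s⁻¹
Pressure gradient: |∂P/∂n| = 300 Pa / 437000 m = 6.86×10⁻⁴ Pa/m
Geostrophic speed: V_g = |∂P/∂n|/(fρ) = 6.86×10⁻⁴/(7.29×10⁻⁵ × 1.09) = 8.64 m/s
Around a low, centrifugal force acts outward with Coriolis, so pressure-gradient force balances both:
(1/ρ)|∂P/∂n| = fV + V²/R  →  V² + fR·V − fR·V_g = 0
With fR = 7.29×10⁻⁵ × 599×10³ m = 43.7 m/s:
V = [−fR + √((fR)² + 4 fR V_g)]/2 = [−43.7 + √(43.7² + 4×43.7×8.64)]/2 = 7.39 m/s
Subgeostrophic (V < V_g = 8.64 m/s), as expected around a low.
Converting: 7.39 m/s × 3.6 = 26.6 km/h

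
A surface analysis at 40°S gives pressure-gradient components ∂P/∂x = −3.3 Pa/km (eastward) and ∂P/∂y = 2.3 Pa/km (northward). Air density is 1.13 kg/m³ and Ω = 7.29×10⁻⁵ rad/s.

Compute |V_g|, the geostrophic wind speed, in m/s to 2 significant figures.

38 m/s

Coriolis parameter at 40°S:
f = 2Ω sin φ = 2 × 7.29×10⁻⁵ × sin 40° = 9.37×10⁻⁵ s⁻¹
In the Southern Hemisphere f is negative: f = −9.37×10⁻⁵ s⁻¹.
Component geostrophic relations (x east, y north):
u_g = −(1/(fρ)) ∂P/∂y,  v_g = (1/(fρ)) ∂P/∂x
u_g = −(2.3×10⁻³)/(−9.37×10⁻⁵ × 1.13) = 21.7 m/s;  v_g = (−3.3×10⁻³)/(−9.37×10⁻⁵ × 1.13) = 31.2 m/s
|V_g| = √(u_g² + v_g²) = 38.0 m/s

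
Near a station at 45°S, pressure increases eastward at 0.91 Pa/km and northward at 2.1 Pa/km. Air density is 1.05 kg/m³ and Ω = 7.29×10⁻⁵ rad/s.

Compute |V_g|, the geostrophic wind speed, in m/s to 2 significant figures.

21 m/s

Coriolis parameter at 45°S:
f = 2Ω sin φ = 2 × 7.29×10⁻⁵ × sin 45° = 1.03×10⁻⁴ s⁻¹
In the Southern Hemisphere f is negative: f = −1.03×10⁻⁴ s⁻¹.
Component geostrophic relations (x east, y north):
u_g = −(1/(fρ)) ∂P/∂y,  v_g = (1/(fρ)) ∂P/∂x
u_g = −(2.1×10⁻³)/(−1.03×10⁻⁴ × 1.05) = 19.4 m/s;  v_g = (0.91×10⁻³)/(−1.03×10⁻⁴ × 1.05) = −8.41 m/s
|V_g| = √(u_g² + v_g²) = 21.1 m/s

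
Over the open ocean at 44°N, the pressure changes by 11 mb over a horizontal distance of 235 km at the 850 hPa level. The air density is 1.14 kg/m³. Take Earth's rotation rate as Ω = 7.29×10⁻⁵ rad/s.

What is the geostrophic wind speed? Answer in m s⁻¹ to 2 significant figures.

Coriolis parameter at 44°N:
f = 2Ω sin φ = 2 × 7.29×10⁻⁵ × sin 44° = 1.01×10⁻⁴ s⁻¹
Pressure gradient: |∂P/∂n| = 1100 Pa / 235000 m = 4.68×10⁻³ Pa/m
Geostrophic balance (pressure-gradient force = Coriolis force):
V_g = (1/(fρ)) |∂P/∂n| = 4.68×10⁻³ / (1.01×10⁻⁴ × 1.14) = 40.5 m/s

41 m s⁻¹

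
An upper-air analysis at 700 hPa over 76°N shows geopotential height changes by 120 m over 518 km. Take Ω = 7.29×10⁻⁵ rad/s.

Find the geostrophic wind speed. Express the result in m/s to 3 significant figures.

Coriolis parameter at 76°N:
f = 2Ω sin φ = 2 × 7.29×10⁻⁵ × sin 76° = 1.41×10⁻⁴ s⁻¹
Height gradient: |∂Z/∂n| = 120 m / 518000 m = 2.32×10⁻⁴
On a pressure surface, geostrophic balance gives V_g = (g/f)|∂Z/∂n|:
V_g = 9.81 × 2.32×10⁻⁴ / 1.41×10⁻⁴ = 16.1 m/s

16.1 m/s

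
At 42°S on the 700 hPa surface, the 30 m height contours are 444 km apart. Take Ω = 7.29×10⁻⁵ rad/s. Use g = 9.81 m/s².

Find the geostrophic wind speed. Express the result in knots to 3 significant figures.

Coriolis parameter at 42°S:
f = 2Ω sin φ = 2 × 7.29×10⁻⁵ × sin 42° = 9.76×10⁻⁵ s⁻¹
Height gradient: |∂Z/∂n| = 30 m / 444000 m = 6.76×10⁻⁵
On a pressure surface, geostrophic balance gives V_g = (g/f)|∂Z/∂n|:
V_g = 9.81 × 6.76×10⁻⁵ / 9.76×10⁻⁵ = 6.79 m/s
Converting: 6.79 m/s × 1.944 = 13.2 knots

13.2 knots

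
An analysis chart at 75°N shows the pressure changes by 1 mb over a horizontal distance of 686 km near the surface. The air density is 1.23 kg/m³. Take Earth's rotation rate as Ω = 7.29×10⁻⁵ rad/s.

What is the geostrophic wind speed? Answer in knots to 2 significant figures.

Coriolis parameter at 75°N:
f = 2Ω sin φ = 2 × 7.29×10⁻⁵ × sin 75° = 1.41×10⁻⁴ s⁻¹
Pressure gradient: |∂P/∂n| = 100 Pa / 686000 m = 1.46×10⁻⁴ Pa/m
Geostrophic balance (pressure-gradient force = Coriolis force):
V_g = (1/(fρ)) |∂P/∂n| = 1.46×10⁻⁴ / (1.41×10⁻⁴ × 1.23) = 0.842 m/s
Converting: 0.842 m/s × 1.944 = 1.6 knots

1.6 knots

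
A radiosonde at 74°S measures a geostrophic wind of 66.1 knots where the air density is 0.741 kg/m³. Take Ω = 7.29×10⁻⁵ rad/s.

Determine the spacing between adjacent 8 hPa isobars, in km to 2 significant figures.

230 km

Coriolis parameter at 74°S:
f = 2Ω sin φ = 2 × 7.29×10⁻⁵ × sin 74° = 1.40×10⁻⁴ s⁻¹
Wind speed in SI: 66.1 knots = 34.0 m/s
Geostrophic balance rearranged: |∂P/∂n| = f ρ V_g
|∂P/∂n| = 1.40×10⁻⁴ × 0.741 × 34.0 = 3.53×10⁻³ Pa/m
Isobar spacing: Δn = ΔP/|∂P/∂n| = 800 Pa / 3.53×10⁻³ Pa/m = 226534 m ≈ 230 km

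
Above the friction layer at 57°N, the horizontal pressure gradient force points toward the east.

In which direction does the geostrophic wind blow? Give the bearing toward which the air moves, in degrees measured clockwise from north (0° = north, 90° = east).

The pressure-gradient force points toward the east (bearing 090°).
Geostrophic balance: in the Northern Hemisphere the Coriolis force deflects motion to the right, so the geostrophic wind blows 90° to the right of the pressure-gradient force (low pressure on the left).
Rotating 090° by 90° clockwise gives 180° — the wind blows toward the south.

180°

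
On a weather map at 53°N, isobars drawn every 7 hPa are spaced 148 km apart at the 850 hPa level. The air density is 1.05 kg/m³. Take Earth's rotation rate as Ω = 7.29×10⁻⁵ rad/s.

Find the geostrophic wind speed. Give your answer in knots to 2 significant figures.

75 knots

Coriolis parameter at 53°N:
f = 2Ω sin φ = 2 × 7.29×10⁻⁵ × sin 53° = 1.16×10⁻⁴ s⁻¹
Pressure gradient: |∂P/∂n| = 700 Pa / 148000 m = 4.73×10⁻³ Pa/m
Geostrophic balance (pressure-gradient force = Coriolis force):
V_g = (1/(fρ)) |∂P/∂n| = 4.73×10⁻³ / (1.16×10⁻⁴ × 1.05) = 38.7 m/s
Converting: 38.7 m/s × 1.944 = 75 knots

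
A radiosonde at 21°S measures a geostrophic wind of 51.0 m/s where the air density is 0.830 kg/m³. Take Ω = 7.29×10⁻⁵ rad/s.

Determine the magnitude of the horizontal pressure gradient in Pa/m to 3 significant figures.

Coriolis parameter at 21°S:
f = 2Ω sin φ = 2 × 7.29×10⁻⁵ × sin 21° = 5.23×10⁻⁵ s⁻¹
Geostrophic balance rearranged: |∂P/∂n| = f ρ V_g
|∂P/∂n| = 5.23×10⁻⁵ × 0.830 × 51.0 = 2.21×10⁻³ Pa/m

2.21×10⁻³ Pa/m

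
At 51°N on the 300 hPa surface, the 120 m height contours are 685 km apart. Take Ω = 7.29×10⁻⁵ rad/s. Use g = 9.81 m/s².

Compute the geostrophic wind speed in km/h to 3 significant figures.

54.6 km/h

Coriolis parameter at 51°N:
f = 2Ω sin φ = 2 × 7.29×10⁻⁵ × sin 51° = 1.13×10⁻⁴ s⁻¹
Height gradient: |∂Z/∂n| = 120 m / 685000 m = 1.75×10⁻⁴
On a pressure surface, geostrophic balance gives V_g = (g/f)|∂Z/∂n|:
V_g = 9.81 × 1.75×10⁻⁴ / 1.13×10⁻⁴ = 15.2 m/s
Converting: 15.2 m/s × 3.6 = 54.6 km/h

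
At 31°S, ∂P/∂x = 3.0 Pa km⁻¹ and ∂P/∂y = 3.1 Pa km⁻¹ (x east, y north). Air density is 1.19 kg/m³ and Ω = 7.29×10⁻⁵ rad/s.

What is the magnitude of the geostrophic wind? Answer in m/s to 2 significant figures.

48 m/s

Coriolis parameter at 31°S:
f = 2Ω sin φ = 2 × 7.29×10⁻⁵ × sin 31° = 7.51×10⁻⁵ s⁻¹
In the Southern Hemisphere f is negative: f = −7.51×10⁻⁵ s⁻¹.
Component geostrophic relations (x east, y north):
u_g = −(1/(fρ)) ∂P/∂y,  v_g = (1/(fρ)) ∂P/∂x
u_g = −(3.1×10⁻³)/(−7.51×10⁻⁵ × 1.19) = 34.7 m/s;  v_g = (3.0×10⁻³)/(−7.51×10⁻⁵ × 1.19) = −33.6 m/s
|V_g| = √(u_g² + v_g²) = 48.3 m/s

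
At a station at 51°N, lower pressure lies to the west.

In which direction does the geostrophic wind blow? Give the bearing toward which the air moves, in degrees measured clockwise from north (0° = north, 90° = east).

The pressure-gradient force points toward the west (bearing 270°).
Geostrophic balance: in the Northern Hemisphere the Coriolis force deflects motion to the right, so the geostrophic wind blows 90° to the right of the pressure-gradient force (low pressure on the left).
Rotating 270° by 90° clockwise gives 000° — the wind blows toward the north.

000°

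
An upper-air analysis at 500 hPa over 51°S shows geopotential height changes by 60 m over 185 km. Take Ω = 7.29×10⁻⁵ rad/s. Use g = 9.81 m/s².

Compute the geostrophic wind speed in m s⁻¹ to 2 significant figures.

Coriolis parameter at 51°S:
f = 2Ω sin φ = 2 × 7.29×10⁻⁵ × sin 51° = 1.13×10⁻⁴ s⁻¹
Height gradient: |∂Z/∂n| = 60 m / 185000 m = 3.24×10⁻⁴
On a pressure surface, geostrophic balance gives V_g = (g/f)|∂Z/∂n|:
V_g = 9.81 × 3.24×10⁻⁴ / 1.13×10⁻⁴ = 28.1 m/s

28 m s⁻¹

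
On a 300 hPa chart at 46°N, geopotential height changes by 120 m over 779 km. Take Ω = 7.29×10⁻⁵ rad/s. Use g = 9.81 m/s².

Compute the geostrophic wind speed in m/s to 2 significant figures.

Coriolis parameter at 46°N:
f = 2Ω sin φ = 2 × 7.29×10⁻⁵ × sin 46° = 1.05×10⁻⁴ s⁻¹
Height gradient: |∂Z/∂n| = 120 m / 779000 m = 1.54×10⁻⁴
On a pressure surface, geostrophic balance gives V_g = (g/f)|∂Z/∂n|:
V_g = 9.81 × 1.54×10⁻⁴ / 1.05×10⁻⁴ = 14.4 m/s

14 m/s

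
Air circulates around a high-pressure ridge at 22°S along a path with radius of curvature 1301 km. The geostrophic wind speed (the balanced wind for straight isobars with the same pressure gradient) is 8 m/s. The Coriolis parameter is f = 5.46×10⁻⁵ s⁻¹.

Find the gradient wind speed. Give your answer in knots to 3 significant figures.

17.9 knots

Around a high, pressure-gradient force acts outward with centrifugal, so Coriolis balances both:
fV = (1/ρ)|∂P/∂n| + V²/R  →  V² − fR·V + fR·V_g = 0
With fR = 5.46×10⁻⁵ × 1301×10³ m = 71.0 m/s:
V = [fR − √((fR)² − 4 fR V_g)]/2 = [71.0 − √(71.0² − 4×71.0×8)]/2 = 9.19 m/s
Supergeostrophic (V > V_g = 8 m/s), as expected around a high.
Converting: 9.19 m/s × 1.944 = 17.9 knots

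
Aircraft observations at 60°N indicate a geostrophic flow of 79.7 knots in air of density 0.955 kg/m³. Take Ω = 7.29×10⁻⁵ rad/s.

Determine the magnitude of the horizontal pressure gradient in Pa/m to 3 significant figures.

Coriolis parameter at 60°N:
f = 2Ω sin φ = 2 × 7.29×10⁻⁵ × sin 60° = 1.26×10⁻⁴ s⁻¹
Wind speed in SI: 79.7 knots = 41.0 m/s
Geostrophic balance rearranged: |∂P/∂n| = f ρ V_g
|∂P/∂n| = 1.26×10⁻⁴ × 0.955 × 41.0 = 4.94×10⁻³ Pa/m

4.94×10⁻³ Pa/m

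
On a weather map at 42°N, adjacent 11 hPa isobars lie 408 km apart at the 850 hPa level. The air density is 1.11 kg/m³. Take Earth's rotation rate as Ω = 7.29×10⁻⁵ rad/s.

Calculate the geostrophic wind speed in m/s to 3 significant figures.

Coriolis parameter at 42°N:
f = 2Ω sin φ = 2 × 7.29×10⁻⁵ × sin 42° = 9.76×10⁻⁵ s⁻¹
Pressure gradient: |∂P/∂n| = 1100 Pa / 408000 m = 2.70×10⁻³ Pa/m
Geostrophic balance (pressure-gradient force = Coriolis force):
V_g = (1/(fρ)) |∂P/∂n| = 2.70×10⁻³ / (9.76×10⁻⁵ × 1.11) = 24.9 m/s

24.9 m/s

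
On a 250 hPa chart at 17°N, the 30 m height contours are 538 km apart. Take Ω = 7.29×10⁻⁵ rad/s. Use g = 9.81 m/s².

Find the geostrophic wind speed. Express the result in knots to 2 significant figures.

Coriolis parameter at 17°N:
f = 2Ω sin φ = 2 × 7.29×10⁻⁵ × sin 17° = 4.26×10⁻⁵ s⁻¹
Height gradient: |∂Z/∂n| = 30 m / 538000 m = 5.58×10⁻⁵
On a pressure surface, geostrophic balance gives V_g = (g/f)|∂Z/∂n|:
V_g = 9.81 × 5.58×10⁻⁵ / 4.26×10⁻⁵ = 12.8 m/s
Converting: 12.8 m/s × 1.944 = 25 knots

25 knots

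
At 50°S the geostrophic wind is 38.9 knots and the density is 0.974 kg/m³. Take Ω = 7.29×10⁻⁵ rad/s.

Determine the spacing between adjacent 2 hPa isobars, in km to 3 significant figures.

91.9 km

Coriolis parameter at 50°S:
f = 2Ω sin φ = 2 × 7.29×10⁻⁵ × sin 50° = 1.12×10⁻⁴ s⁻¹
Wind speed in SI: 38.9 knots = 20.0 m/s
Geostrophic balance rearranged: |∂P/∂n| = f ρ V_g
|∂P/∂n| = 1.12×10⁻⁴ × 0.974 × 20.0 = 2.18×10⁻³ Pa/m
Isobar spacing: Δn = ΔP/|∂P/∂n| = 200 Pa / 2.18×10⁻³ Pa/m = 91870 m ≈ 91.9 km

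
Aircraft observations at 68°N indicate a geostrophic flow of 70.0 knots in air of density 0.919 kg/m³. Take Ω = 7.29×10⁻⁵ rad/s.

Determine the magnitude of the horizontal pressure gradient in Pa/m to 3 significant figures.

4.47×10⁻³ Pa/m

Coriolis parameter at 68°N:
f = 2Ω sin φ = 2 × 7.29×10⁻⁵ × sin 68° = 1.35×10⁻⁴ s⁻¹
Wind speed in SI: 70.0 knots = 36.0 m/s
Geostrophic balance rearranged: |∂P/∂n| = f ρ V_g
|∂P/∂n| = 1.35×10⁻⁴ × 0.919 × 36.0 = 4.47×10⁻³ Pa/m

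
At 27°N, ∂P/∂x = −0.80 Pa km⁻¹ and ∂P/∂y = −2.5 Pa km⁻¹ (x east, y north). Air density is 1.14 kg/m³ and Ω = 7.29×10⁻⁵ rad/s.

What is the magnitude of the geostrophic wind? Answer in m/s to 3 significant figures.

Coriolis parameter at 27°N:
f = 2Ω sin φ = 2 × 7.29×10⁻⁵ × sin 27° = 6.62×10⁻⁵ s⁻¹
Component geostrophic relations (x east, y north):
u_g = −(1/(fρ)) ∂P/∂y,  v_g = (1/(fρ)) ∂P/∂x
u_g = −(−2.5×10⁻³)/(6.62×10⁻⁵ × 1.14) = 33.1 m/s;  v_g = (−0.80×10⁻³)/(6.62×10⁻⁵ × 1.14) = −10.6 m/s
|V_g| = √(u_g² + v_g²) = 34.8 m/s

34.8 m/s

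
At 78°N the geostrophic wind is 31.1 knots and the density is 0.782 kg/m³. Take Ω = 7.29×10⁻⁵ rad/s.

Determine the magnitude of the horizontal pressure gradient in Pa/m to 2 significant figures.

1.8×10⁻³ Pa/m

Coriolis parameter at 78°N:
f = 2Ω sin φ = 2 × 7.29×10⁻⁵ × sin 78° = 1.43×10⁻⁴ s⁻¹
Wind speed in SI: 31.1 knots = 16.0 m/s
Geostrophic balance rearranged: |∂P/∂n| = f ρ V_g
|∂P/∂n| = 1.43×10⁻⁴ × 0.782 × 16.0 = 1.78×10⁻³ Pa/m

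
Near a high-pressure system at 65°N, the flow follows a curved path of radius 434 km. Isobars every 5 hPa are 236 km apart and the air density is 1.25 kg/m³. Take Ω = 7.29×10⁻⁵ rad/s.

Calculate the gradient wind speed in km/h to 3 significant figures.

69.7 km/h

Coriolis parameter at 65°N:
f = 2Ω sin φ = 2 × 7.29×10⁻⁵ × sin 65° = 1.32×10⁻⁴ s⁻¹
Pressure gradient: |∂P/∂n| = 500 Pa / 236000 m = 2.12×10⁻³ Pa/m
Geostrophic speed: V_g = |∂P/∂n|/(fρ) = 2.12×10⁻³/(1.32×10⁻⁴ × 1.25) = 12.8 m/s
Around a high, pressure-gradient force acts outward with centrifugal, so Coriolis balances both:
fV = (1/ρ)|∂P/∂n| + V²/R  →  V² − fR·V + fR·V_g = 0
With fR = 1.32×10⁻⁴ × 434×10³ m = 57.3 m/s:
V = [fR − √((fR)² − 4 fR V_g)]/2 = [57.3 − √(57.3² − 4×57.3×12.8)]/2 = 19.4 m/s
Supergeostrophic (V > V_g = 12.8 m/s), as expected around a high.
Converting: 19.4 m/s × 3.6 = 69.7 km/h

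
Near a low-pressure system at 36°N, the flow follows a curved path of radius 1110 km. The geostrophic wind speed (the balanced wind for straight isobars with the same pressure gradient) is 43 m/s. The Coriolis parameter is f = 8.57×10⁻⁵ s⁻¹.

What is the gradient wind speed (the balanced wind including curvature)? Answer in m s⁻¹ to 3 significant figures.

32.1 m s⁻¹

Around a low, centrifugal force acts outward with Coriolis, so pressure-gradient force balances both:
(1/ρ)|∂P/∂n| = fV + V²/R  →  V² + fR·V − fR·V_g = 0
With fR = 8.57×10⁻⁵ × 1110×10³ m = 95.1 m/s:
V = [−fR + √((fR)² + 4 fR V_g)]/2 = [−95.1 + √(95.1² + 4×95.1×43)]/2 = 32.1 m/s
Subgeostrophic (V < V_g = 43 m/s), as expected around a low.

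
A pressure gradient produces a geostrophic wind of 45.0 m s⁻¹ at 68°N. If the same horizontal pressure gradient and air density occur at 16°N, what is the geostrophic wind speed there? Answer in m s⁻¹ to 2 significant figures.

150 m s⁻¹

With the same pressure gradient and density, V_g ∝ 1/f ∝ 1/sin φ.
V₂ = V₁ · sin φ₁ / sin φ₂ = 45.0 × sin 68° / sin 16°
V₂ = 45.0 × 0.9272/0.2756 = 150 m s⁻¹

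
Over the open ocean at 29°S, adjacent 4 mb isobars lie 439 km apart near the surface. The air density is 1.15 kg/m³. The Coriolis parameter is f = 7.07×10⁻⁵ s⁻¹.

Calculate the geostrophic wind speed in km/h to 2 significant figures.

40 km/h

Pressure gradient: |∂P/∂n| = 400 Pa / 439000 m = 9.11×10⁻⁴ Pa/m
Geostrophic balance (pressure-gradient force = Coriolis force):
V_g = (1/(fρ)) |∂P/∂n| = 9.11×10⁻⁴ / (7.07×10⁻⁵ × 1.15) = 11.2 m/s
Converting: 11.2 m/s × 3.6 = 40 km/h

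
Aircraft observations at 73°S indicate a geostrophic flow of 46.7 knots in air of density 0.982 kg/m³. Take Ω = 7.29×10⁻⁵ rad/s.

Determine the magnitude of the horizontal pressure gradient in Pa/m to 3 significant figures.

Coriolis parameter at 73°S:
f = 2Ω sin φ = 2 × 7.29×10⁻⁵ × sin 73° = 1.39×10⁻⁴ s⁻¹
Wind speed in SI: 46.7 knots = 24.0 m/s
Geostrophic balance rearranged: |∂P/∂n| = f ρ V_g
|∂P/∂n| = 1.39×10⁻⁴ × 0.982 × 24.0 = 3.29×10⁻³ Pa/m

3.29×10⁻³ Pa/m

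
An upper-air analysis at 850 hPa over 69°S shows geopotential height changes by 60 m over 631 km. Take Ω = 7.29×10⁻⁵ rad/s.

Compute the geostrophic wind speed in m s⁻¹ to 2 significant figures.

6.9 m s⁻¹

Coriolis parameter at 69°S:
f = 2Ω sin φ = 2 × 7.29×10⁻⁵ × sin 69° = 1.36×10⁻⁴ s⁻¹
Height gradient: |∂Z/∂n| = 60 m / 631000 m = 9.51×10⁻⁵
On a pressure surface, geostrophic balance gives V_g = (g/f)|∂Z/∂n|:
V_g = 9.81 × 9.51×10⁻⁵ / 1.36×10⁻⁴ = 6.85 m/s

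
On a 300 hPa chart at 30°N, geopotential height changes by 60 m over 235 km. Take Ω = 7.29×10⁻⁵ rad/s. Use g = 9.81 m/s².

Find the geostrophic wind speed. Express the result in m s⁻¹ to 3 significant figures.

34.4 m s⁻¹

Coriolis parameter at 30°N:
f = 2Ω sin φ = 2 × 7.29×10⁻⁵ × sin 30° = 7.29×10⁻⁵ s⁻¹
Height gradient: |∂Z/∂n| = 60 m / 235000 m = 2.55×10⁻⁴
On a pressure surface, geostrophic balance gives V_g = (g/f)|∂Z/∂n|:
V_g = 9.81 × 2.55×10⁻⁴ / 7.29×10⁻⁵ = 34.4 m/s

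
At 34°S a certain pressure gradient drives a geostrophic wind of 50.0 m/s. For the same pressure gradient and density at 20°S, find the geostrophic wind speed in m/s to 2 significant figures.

82 m/s

With the same pressure gradient and density, V_g ∝ 1/f ∝ 1/sin φ.
V₂ = V₁ · sin φ₁ / sin φ₂ = 50.0 × sin 34° / sin 20°
V₂ = 50.0 × 0.5592/0.3420 = 82 m/s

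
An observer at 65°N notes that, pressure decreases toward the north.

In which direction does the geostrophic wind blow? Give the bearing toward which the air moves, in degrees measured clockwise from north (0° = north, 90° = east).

090°

The pressure-gradient force points toward the north (bearing 000°).
Geostrophic balance: in the Northern Hemisphere the Coriolis force deflects motion to the right, so the geostrophic wind blows 90° to the right of the pressure-gradient force (low pressure on the left).
Rotating 000° by 90° clockwise gives 090° — the wind blows toward the east.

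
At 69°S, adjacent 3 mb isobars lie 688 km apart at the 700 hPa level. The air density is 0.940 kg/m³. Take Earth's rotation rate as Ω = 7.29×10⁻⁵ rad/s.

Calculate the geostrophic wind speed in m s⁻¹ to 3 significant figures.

Coriolis parameter at 69°S:
f = 2Ω sin φ = 2 × 7.29×10⁻⁵ × sin 69° = 1.36×10⁻⁴ s⁻¹
Pressure gradient: |∂P/∂n| = 300 Pa / 688000 m = 4.36×10⁻⁴ Pa/m
Geostrophic balance (pressure-gradient force = Coriolis force):
V_g = (1/(fρ)) |∂P/∂n| = 4.36×10⁻⁴ / (1.36×10⁻⁴ × 0.940) = 3.41 m/s

3.41 m s⁻¹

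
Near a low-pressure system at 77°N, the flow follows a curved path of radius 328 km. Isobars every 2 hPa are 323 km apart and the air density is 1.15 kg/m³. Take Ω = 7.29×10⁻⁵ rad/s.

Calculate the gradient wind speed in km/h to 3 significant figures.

12.7 km/h

Coriolis parameter at 77°N:
f = 2Ω sin φ = 2 × 7.29×10⁻⁵ × sin 77° = 1.42×10⁻⁴ s⁻¹
Pressure gradient: |∂P/∂n| = 200 Pa / 323000 m = 6.19×10⁻⁴ Pa/m
Geostrophic speed: V_g = |∂P/∂n|/(fρ) = 6.19×10⁻⁴/(1.42×10⁻⁴ × 1.15) = 3.79 m/s
Around a low, centrifugal force acts outward with Coriolis, so pressure-gradient force balances both:
(1/ρ)|∂P/∂n| = fV + V²/R  →  V² + fR·V − fR·V_g = 0
With fR = 1.42×10⁻⁴ × 328×10³ m = 46.6 m/s:
V = [−fR + √((fR)² + 4 fR V_g)]/2 = [−46.6 + √(46.6² + 4×46.6×3.79)]/2 = 3.52 m/s
Subgeostrophic (V < V_g = 3.79 m/s), as expected around a low.
Converting: 3.52 m/s × 3.6 = 12.7 km/h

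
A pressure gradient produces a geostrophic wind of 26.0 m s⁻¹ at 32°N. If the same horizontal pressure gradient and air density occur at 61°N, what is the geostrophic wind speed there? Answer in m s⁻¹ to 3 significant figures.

15.8 m s⁻¹

With the same pressure gradient and density, V_g ∝ 1/f ∝ 1/sin φ.
V₂ = V₁ · sin φ₁ / sin φ₂ = 26.0 × sin 32° / sin 61°
V₂ = 26.0 × 0.5299/0.8746 = 15.8 m s⁻¹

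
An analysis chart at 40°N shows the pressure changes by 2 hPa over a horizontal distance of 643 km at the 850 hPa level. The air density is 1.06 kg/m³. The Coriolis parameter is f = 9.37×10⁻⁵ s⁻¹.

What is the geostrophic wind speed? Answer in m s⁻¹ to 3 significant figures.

Pressure gradient: |∂P/∂n| = 200 Pa / 643000 m = 3.11×10⁻⁴ Pa/m
Geostrophic balance (pressure-gradient force = Coriolis force):
V_g = (1/(fρ)) |∂P/∂n| = 3.11×10⁻⁴ / (9.37×10⁻⁵ × 1.06) = 3.13 m/s

3.13 m s⁻¹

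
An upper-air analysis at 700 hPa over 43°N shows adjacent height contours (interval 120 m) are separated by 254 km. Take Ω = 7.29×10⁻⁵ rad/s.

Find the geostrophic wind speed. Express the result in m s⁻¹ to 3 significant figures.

Coriolis parameter at 43°N:
f = 2Ω sin φ = 2 × 7.29×10⁻⁵ × sin 43° = 9.94×10⁻⁵ s⁻¹
Height gradient: |∂Z/∂n| = 120 m / 254000 m = 4.72×10⁻⁴
On a pressure surface, geostrophic balance gives V_g = (g/f)|∂Z/∂n|:
V_g = 9.81 × 4.72×10⁻⁴ / 9.94×10⁻⁵ = 46.6 m/s

46.6 m s⁻¹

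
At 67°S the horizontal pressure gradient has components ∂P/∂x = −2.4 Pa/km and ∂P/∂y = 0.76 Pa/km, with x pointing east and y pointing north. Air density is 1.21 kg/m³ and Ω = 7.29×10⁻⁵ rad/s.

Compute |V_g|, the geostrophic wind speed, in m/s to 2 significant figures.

16 m/s

Coriolis parameter at 67°S:
f = 2Ω sin φ = 2 × 7.29×10⁻⁵ × sin 67° = 1.34×10⁻⁴ s⁻¹
In the Southern Hemisphere f is negative: f = −1.34×10⁻⁴ s⁻¹.
Component geostrophic relations (x east, y north):
u_g = −(1/(fρ)) ∂P/∂y,  v_g = (1/(fρ)) ∂P/∂x
u_g = −(0.76×10⁻³)/(−1.34×10⁻⁴ × 1.21) = 4.68 m/s;  v_g = (−2.4×10⁻³)/(−1.34×10⁻⁴ × 1.21) = 14.8 m/s
|V_g| = √(u_g² + v_g²) = 15.5 m/s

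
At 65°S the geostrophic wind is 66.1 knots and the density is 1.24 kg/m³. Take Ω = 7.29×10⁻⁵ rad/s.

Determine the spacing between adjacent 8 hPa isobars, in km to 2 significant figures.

Coriolis parameter at 65°S:
f = 2Ω sin φ = 2 × 7.29×10⁻⁵ × sin 65° = 1.32×10⁻⁴ s⁻¹
Wind speed in SI: 66.1 knots = 34.0 m/s
Geostrophic balance rearranged: |∂P/∂n| = f ρ V_g
|∂P/∂n| = 1.32×10⁻⁴ × 1.24 × 34.0 = 5.57×10⁻³ Pa/m
Isobar spacing: Δn = ΔP/|∂P/∂n| = 800 Pa / 5.57×10⁻³ Pa/m = 143581 m ≈ 140 km

140 km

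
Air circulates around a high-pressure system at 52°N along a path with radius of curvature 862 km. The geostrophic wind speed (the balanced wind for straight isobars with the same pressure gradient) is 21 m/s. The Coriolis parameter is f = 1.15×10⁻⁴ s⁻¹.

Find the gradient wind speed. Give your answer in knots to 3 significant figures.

58.7 knots

Around a high, pressure-gradient force acts outward with centrifugal, so Coriolis balances both:
fV = (1/ρ)|∂P/∂n| + V²/R  →  V² − fR·V + fR·V_g = 0
With fR = 1.15×10⁻⁴ × 862×10³ m = 99.1 m/s:
V = [fR − √((fR)² − 4 fR V_g)]/2 = [99.1 − √(99.1² − 4×99.1×21)]/2 = 30.2 m/s
Supergeostrophic (V > V_g = 21 m/s), as expected around a high.
Converting: 30.2 m/s × 1.944 = 58.7 knots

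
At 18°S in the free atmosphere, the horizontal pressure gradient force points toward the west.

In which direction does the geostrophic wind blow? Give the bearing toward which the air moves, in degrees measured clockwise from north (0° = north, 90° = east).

The pressure-gradient force points toward the west (bearing 270°).
Geostrophic balance: in the Southern Hemisphere the Coriolis force deflects motion to the left, so the geostrophic wind blows 90° to the left of the pressure-gradient force (low pressure on the right).
Rotating 270° by 90° counterclockwise gives 180° — the wind blows toward the south.

180°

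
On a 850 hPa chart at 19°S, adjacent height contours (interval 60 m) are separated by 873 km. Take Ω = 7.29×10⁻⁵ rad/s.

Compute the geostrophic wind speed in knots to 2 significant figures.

Coriolis parameter at 19°S:
f = 2Ω sin φ = 2 × 7.29×10⁻⁵ × sin 19° = 4.75×10⁻⁵ s⁻¹
Height gradient: |∂Z/∂n| = 60 m / 873000 m = 6.87×10⁻⁵
On a pressure surface, geostrophic balance gives V_g = (g/f)|∂Z/∂n|:
V_g = 9.81 × 6.87×10⁻⁵ / 4.75×10⁻⁵ = 14.2 m/s
Converting: 14.2 m/s × 1.944 = 28 knots

28 knots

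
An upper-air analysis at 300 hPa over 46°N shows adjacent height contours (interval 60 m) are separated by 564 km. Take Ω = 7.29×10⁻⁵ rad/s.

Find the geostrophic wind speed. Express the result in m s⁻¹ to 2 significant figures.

10.0 m s⁻¹

Coriolis parameter at 46°N:
f = 2Ω sin φ = 2 × 7.29×10⁻⁵ × sin 46° = 1.05×10⁻⁴ s⁻¹
Height gradient: |∂Z/∂n| = 60 m / 564000 m = 1.06×10⁻⁴
On a pressure surface, geostrophic balance gives V_g = (g/f)|∂Z/∂n|:
V_g = 9.81 × 1.06×10⁻⁴ / 1.05×10⁻⁴ = 9.95 m/s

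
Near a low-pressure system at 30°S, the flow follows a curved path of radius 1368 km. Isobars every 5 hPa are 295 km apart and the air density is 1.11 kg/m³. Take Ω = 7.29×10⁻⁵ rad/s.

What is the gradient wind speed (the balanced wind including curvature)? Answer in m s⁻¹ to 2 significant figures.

Coriolis parameter at 30°S:
f = 2Ω sin φ = 2 × 7.29×10⁻⁵ × sin 30° = 7.29×10⁻⁵ s⁻¹
Pressure gradient: |∂P/∂n| = 500 Pa / 295000 m = 1.69×10⁻³ Pa/m
Geostrophic speed: V_g = |∂P/∂n|/(fρ) = 1.69×10⁻³/(7.29×10⁻⁵ × 1.11) = 20.9 m/s
Around a low, centrifugal force acts outward with Coriolis, so pressure-gradient force balances both:
(1/ρ)|∂P/∂n| = fV + V²/R  →  V² + fR·V − fR·V_g = 0
With fR = 7.29×10⁻⁵ × 1368×10³ m = 99.7 m/s:
V = [−fR + √((fR)² + 4 fR V_g)]/2 = [−99.7 + √(99.7² + 4×99.7×20.9)]/2 = 17.8 m/s
Subgeostrophic (V < V_g = 20.9 m/s), as expected around a low.

18 m s⁻¹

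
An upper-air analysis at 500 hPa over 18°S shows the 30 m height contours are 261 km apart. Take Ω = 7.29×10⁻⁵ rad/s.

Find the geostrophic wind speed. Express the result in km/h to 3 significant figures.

Coriolis parameter at 18°S:
f = 2Ω sin φ = 2 × 7.29×10⁻⁵ × sin 18° = 4.51×10⁻⁵ s⁻¹
Height gradient: |∂Z/∂n| = 30 m / 261000 m = 1.15×10⁻⁴
On a pressure surface, geostrophic balance gives V_g = (g/f)|∂Z/∂n|:
V_g = 9.81 × 1.15×10⁻⁴ / 4.51×10⁻⁵ = 25.0 m/s
Converting: 25.0 m/s × 3.6 = 90.1 km/h

90.1 km/h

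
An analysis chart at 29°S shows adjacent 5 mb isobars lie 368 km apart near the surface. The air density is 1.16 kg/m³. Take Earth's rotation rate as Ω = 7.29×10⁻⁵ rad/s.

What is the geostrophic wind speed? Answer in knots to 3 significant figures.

Coriolis parameter at 29°S:
f = 2Ω sin φ = 2 × 7.29×10⁻⁵ × sin 29° = 7.07×10⁻⁵ s⁻¹
Pressure gradient: |∂P/∂n| = 500 Pa / 368000 m = 1.36×10⁻³ Pa/m
Geostrophic balance (pressure-gradient force = Coriolis force):
V_g = (1/(fρ)) |∂P/∂n| = 1.36×10⁻³ / (7.07×10⁻⁵ × 1.16) = 16.6 m/s
Converting: 16.6 m/s × 1.944 = 32.2 knots

32.2 knots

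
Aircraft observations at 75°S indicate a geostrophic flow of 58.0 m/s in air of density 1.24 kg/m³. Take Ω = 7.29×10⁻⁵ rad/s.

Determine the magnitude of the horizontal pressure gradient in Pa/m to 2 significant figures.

1.0×10⁻² Pa/m

Coriolis parameter at 75°S:
f = 2Ω sin φ = 2 × 7.29×10⁻⁵ × sin 75° = 1.41×10⁻⁴ s⁻¹
Geostrophic balance rearranged: |∂P/∂n| = f ρ V_g
|∂P/∂n| = 1.41×10⁻⁴ × 1.24 × 58.0 = 1.01×10⁻² Pa/m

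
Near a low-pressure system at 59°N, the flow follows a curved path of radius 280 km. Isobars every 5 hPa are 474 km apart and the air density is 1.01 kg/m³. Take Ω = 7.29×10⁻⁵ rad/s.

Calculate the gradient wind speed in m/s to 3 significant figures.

6.97 m/s

Coriolis parameter at 59°N:
f = 2Ω sin φ = 2 × 7.29×10⁻⁵ × sin 59° = 1.25×10⁻⁴ s⁻¹
Pressure gradient: |∂P/∂n| = 500 Pa / 474000 m = 1.05×10⁻³ Pa/m
Geostrophic speed: V_g = |∂P/∂n|/(fρ) = 1.05×10⁻³/(1.25×10⁻⁴ × 1.01) = 8.36 m/s
Around a low, centrifugal force acts outward with Coriolis, so pressure-gradient force balances both:
(1/ρ)|∂P/∂n| = fV + V²/R  →  V² + fR·V − fR·V_g = 0
With fR = 1.25×10⁻⁴ × 280×10³ m = 35.0 m/s:
V = [−fR + √((fR)² + 4 fR V_g)]/2 = [−35.0 + √(35.0² + 4×35.0×8.36)]/2 = 6.97 m/s
Subgeostrophic (V < V_g = 8.36 m/s), as expected around a low.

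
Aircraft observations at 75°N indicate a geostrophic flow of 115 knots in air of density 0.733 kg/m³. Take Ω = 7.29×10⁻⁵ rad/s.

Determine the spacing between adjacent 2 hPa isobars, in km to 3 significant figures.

32.7 km

Coriolis parameter at 75°N:
f = 2Ω sin φ = 2 × 7.29×10⁻⁵ × sin 75° = 1.41×10⁻⁴ s⁻¹
Wind speed in SI: 115 knots = 59.2 m/s
Geostrophic balance rearranged: |∂P/∂n| = f ρ V_g
|∂P/∂n| = 1.41×10⁻⁴ × 0.733 × 59.2 = 6.11×10⁻³ Pa/m
Isobar spacing: Δn = ΔP/|∂P/∂n| = 200 Pa / 6.11×10⁻³ Pa/m = 32748 m ≈ 32.7 km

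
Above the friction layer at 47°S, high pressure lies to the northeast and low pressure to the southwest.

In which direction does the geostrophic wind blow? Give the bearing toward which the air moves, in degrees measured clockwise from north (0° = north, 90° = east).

The pressure-gradient force points toward the southwest (bearing 225°).
Geostrophic balance: in the Southern Hemisphere the Coriolis force deflects motion to the left, so the geostrophic wind blows 90° to the left of the pressure-gradient force (low pressure on the right).
Rotating 225° by 90° counterclockwise gives 135° — the wind blows toward the southeast.

135°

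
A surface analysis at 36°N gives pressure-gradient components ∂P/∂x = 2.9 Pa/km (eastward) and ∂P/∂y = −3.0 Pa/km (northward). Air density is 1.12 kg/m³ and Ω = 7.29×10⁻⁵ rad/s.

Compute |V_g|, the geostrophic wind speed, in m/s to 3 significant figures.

Coriolis parameter at 36°N:
f = 2Ω sin φ = 2 × 7.29×10⁻⁵ × sin 36° = 8.57×10⁻⁵ s⁻¹
Component geostrophic relations (x east, y north):
u_g = −(1/(fρ)) ∂P/∂y,  v_g = (1/(fρ)) ∂P/∂x
u_g = −(−3.0×10⁻³)/(8.57×10⁻⁵ × 1.12) = 31.3 m/s;  v_g = (2.9×10⁻³)/(8.57×10⁻⁵ × 1.12) = 30.2 m/s
|V_g| = √(u_g² + v_g²) = 43.5 m/s

43.5 m/s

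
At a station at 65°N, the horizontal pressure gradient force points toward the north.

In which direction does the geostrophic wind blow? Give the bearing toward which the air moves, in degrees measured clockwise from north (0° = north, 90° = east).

The pressure-gradient force points toward the north (bearing 000°).
Geostrophic balance: in the Northern Hemisphere the Coriolis force deflects motion to the right, so the geostrophic wind blows 90° to the right of the pressure-gradient force (low pressure on the left).
Rotating 000° by 90° clockwise gives 090° — the wind blows toward the east.

090°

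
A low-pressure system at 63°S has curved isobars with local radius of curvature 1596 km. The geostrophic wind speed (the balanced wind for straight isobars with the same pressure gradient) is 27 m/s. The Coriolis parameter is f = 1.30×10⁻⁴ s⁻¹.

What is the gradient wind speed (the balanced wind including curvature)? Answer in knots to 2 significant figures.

Around a low, centrifugal force acts outward with Coriolis, so pressure-gradient force balances both:
(1/ρ)|∂P/∂n| = fV + V²/R  →  V² + fR·V − fR·V_g = 0
With fR = 1.30×10⁻⁴ × 1596×10³ m = 207 m/s:
V = [−fR + √((fR)² + 4 fR V_g)]/2 = [−207 + √(207² + 4×207×27)]/2 = 24.2 m/s
Subgeostrophic (V < V_g = 27 m/s), as expected around a low.
Converting: 24.2 m/s × 1.944 = 47 knots

47 knots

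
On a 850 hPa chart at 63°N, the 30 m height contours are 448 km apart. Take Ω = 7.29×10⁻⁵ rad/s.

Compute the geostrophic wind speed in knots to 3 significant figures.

9.83 knots

Coriolis parameter at 63°N:
f = 2Ω sin φ = 2 × 7.29×10⁻⁵ × sin 63° = 1.30×10⁻⁴ s⁻¹
Height gradient: |∂Z/∂n| = 30 m / 448000 m = 6.70×10⁻⁵
On a pressure surface, geostrophic balance gives V_g = (g/f)|∂Z/∂n|:
V_g = 9.81 × 6.70×10⁻⁵ / 1.30×10⁻⁴ = 5.06 m/s
Converting: 5.06 m/s × 1.944 = 9.83 knots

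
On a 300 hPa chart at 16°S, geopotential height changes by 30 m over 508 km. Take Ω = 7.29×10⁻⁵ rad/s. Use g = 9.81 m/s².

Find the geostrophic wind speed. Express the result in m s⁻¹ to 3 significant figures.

Coriolis parameter at 16°S:
f = 2Ω sin φ = 2 × 7.29×10⁻⁵ × sin 16° = 4.02×10⁻⁵ s⁻¹
Height gradient: |∂Z/∂n| = 30 m / 508000 m = 5.91×10⁻⁵
On a pressure surface, geostrophic balance gives V_g = (g/f)|∂Z/∂n|:
V_g = 9.81 × 5.91×10⁻⁵ / 4.02×10⁻⁵ = 14.4 m/s

14.4 m s⁻¹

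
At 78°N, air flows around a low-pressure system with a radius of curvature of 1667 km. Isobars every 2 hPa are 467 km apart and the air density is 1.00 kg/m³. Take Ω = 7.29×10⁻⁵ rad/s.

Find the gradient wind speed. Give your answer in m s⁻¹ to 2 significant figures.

3.0 m s⁻¹

Coriolis parameter at 78°N:
f = 2Ω sin φ = 2 × 7.29×10⁻⁵ × sin 78° = 1.43×10⁻⁴ s⁻¹
Pressure gradient: |∂P/∂n| = 200 Pa / 467000 m = 4.28×10⁻⁴ Pa/m
Geostrophic speed: V_g = |∂P/∂n|/(fρ) = 4.28×10⁻⁴/(1.43×10⁻⁴ × 1.00) = 3.00 m/s
Around a low, centrifugal force acts outward with Coriolis, so pressure-gradient force balances both:
(1/ρ)|∂P/∂n| = fV + V²/R  →  V² + fR·V − fR·V_g = 0
With fR = 1.43×10⁻⁴ × 1667×10³ m = 238 m/s:
V = [−fR + √((fR)² + 4 fR V_g)]/2 = [−238 + √(238² + 4×238×3)]/2 = 2.97 m/s
Subgeostrophic (V < V_g = 3 m/s), as expected around a low.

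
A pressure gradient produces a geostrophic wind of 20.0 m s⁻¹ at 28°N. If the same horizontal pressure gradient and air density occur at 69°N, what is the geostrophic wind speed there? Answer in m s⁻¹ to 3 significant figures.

With the same pressure gradient and density, V_g ∝ 1/f ∝ 1/sin φ.
V₂ = V₁ · sin φ₁ / sin φ₂ = 20.0 × sin 28° / sin 69°
V₂ = 20.0 × 0.4695/0.9336 = 10.1 m s⁻¹

10.1 m s⁻¹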